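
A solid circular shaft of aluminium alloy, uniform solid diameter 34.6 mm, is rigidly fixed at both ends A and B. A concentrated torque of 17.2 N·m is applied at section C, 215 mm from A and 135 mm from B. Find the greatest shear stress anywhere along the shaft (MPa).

With uniform GJ and both ends fixed, compatibility θ_AC = θ_CB gives T_A·a = T_B·b, together with T_A + T_B = T₀.
T_A = T₀·b/(a+b) = 17.20·135/350.0 = 6.634 N·m; T_B = 10.57 N·m.
τ in each portion: τ_AC = 8.16×10^5 Pa, τ_CB = 1.30×10^6 Pa; maximum is in CB.
τ_max = T_CB·r/J = 10.57·0.0173/1.41×10^-7 = 1.299×10^6 Pa.

1.30 MPa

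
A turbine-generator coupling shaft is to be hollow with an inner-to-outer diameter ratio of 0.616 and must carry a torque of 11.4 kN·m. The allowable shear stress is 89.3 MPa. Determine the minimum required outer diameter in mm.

For a hollow shaft with d_i/d_o = 0.616: τ_max = 16T/(π d_o³ (1−k⁴)), so d_o = [16T/(π τ_allow (1−k⁴))]^(1/3) = [16·11400/(π·8.93×10^7·0.8560)]^(1/3) = 0.09124 m.

91.2 mm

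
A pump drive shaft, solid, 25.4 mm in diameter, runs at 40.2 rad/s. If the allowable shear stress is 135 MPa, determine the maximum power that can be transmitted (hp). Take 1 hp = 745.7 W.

J = πd⁴/32 = π(0.0254)⁴/32 = 4.086×10^-8 m⁴.
T_max = τ_allow·J/r = 1.35×10^8 × 4.086×10^-8 / 0.0127 = 434.4 N·m.
ω = 40.2 rad/s, so P_max = T_max·ω = 1.746×10^4 W.

23.4 hp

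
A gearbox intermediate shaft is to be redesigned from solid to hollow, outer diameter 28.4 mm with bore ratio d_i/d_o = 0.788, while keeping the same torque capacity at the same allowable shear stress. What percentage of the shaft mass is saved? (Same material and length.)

Equal τ_max and T ⇒ the solid shaft needs d_s³ = d_o³(1−k⁴), so d_s = 28.4·(1−0.788⁴)^(1/3) = 24.14 mm.
Area ratio A_h/A_s = d_o²(1−k²)/d_s² = (1−k²)/(1−k⁴)^(2/3) = 0.5245.
Mass saving = 1 − 0.5245 = 47.6 %.

47.6 %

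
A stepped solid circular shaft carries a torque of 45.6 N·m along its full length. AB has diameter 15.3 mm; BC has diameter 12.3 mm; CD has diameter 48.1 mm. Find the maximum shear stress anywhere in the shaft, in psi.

Under the same torque, τ_max = 16T/(πd³) is largest where d is smallest — segment BC (d = 12.3 mm).
τ_max = 16·45.60/(π·(0.0123)³) = 1.248×10^8 Pa.

18100 psi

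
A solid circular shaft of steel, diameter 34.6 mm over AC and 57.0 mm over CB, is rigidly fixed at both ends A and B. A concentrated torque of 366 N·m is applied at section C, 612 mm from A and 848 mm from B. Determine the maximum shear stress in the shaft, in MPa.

8.47 MPa

Compatibility: T_A·a/J_AC = T_B·b/J_CB with T_A + T_B = T₀.
J_AC = 1.41×10^-7 m⁴, J_CB = 1.04×10^-6 m⁴, so T_A = T₀·(J_AC/a)/((J_AC/a)+(J_CB/b)) = 57.95 N·m, T_B = 308.0 N·m.
τ in each portion: τ_AC = 7.13×10^6 Pa, τ_CB = 8.47×10^6 Pa; maximum is in CB.
τ_max = T_CB·r/J = 308.0·0.0285/1.04×10^-6 = 8.472×10^6 Pa.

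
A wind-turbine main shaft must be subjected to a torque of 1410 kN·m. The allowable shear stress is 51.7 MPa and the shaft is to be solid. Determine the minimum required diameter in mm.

For a solid shaft τ_max = 16T/(πd³), so d = (16T/(π τ_allow))^(1/3) = (16·1.410e6/(π·5.17×10^7))^(1/3) = 0.5179 m.

518 mm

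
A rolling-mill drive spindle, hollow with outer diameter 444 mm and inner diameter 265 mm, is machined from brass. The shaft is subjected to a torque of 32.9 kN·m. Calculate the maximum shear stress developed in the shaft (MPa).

2.19 MPa

J = π(d_o⁴ − d_i⁴)/32 = π(0.444⁴ − 0.265⁴)/32 = 3.331×10^-3 m⁴.
τ_max = T·r/J = 32900 × 0.222 / 3.331×10^-3 = 2.193×10^6 Pa.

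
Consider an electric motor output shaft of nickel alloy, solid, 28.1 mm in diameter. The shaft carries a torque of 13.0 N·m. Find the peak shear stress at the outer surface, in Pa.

J = πd⁴/32 = π(0.0281)⁴/32 = 6.121×10^-8 m⁴.
τ_max = T·r/J = 13.00 × 0.0140 / 6.121×10^-8 = 2.984×10^6 Pa.

2.98e6 Pa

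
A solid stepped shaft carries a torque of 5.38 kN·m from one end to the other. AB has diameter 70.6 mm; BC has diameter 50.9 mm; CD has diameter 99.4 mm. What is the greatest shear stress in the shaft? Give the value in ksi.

Under the same torque, τ_max = 16T/(πd³) is largest where d is smallest — segment BC (d = 50.9 mm).
τ_max = 16·5380/(π·(0.0509)³) = 2.078×10^8 Pa.

30.1 ksi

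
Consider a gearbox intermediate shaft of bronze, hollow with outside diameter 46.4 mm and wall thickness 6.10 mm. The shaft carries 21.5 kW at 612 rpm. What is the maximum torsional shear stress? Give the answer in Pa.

2.43e7 Pa

ω = 2π·612/60 = 64.09 rad/s, so T = P/ω = 21.5×10³ / 64.09 = 335.5 N·m.
J = π(d_o⁴ − d_i⁴)/32 = π(0.0464⁴ − 0.0342⁴)/32 = 3.208×10^-7 m⁴.
τ_max = T·r/J = 335.5 × 0.0232 / 3.208×10^-7 = 2.426×10^7 Pa.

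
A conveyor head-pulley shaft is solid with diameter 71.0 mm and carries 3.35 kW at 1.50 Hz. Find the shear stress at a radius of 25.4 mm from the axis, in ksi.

0.525 ksi

ω = 2π·1.50 = 9.425 rad/s, so T = P/ω = 3.35×10³ / 9.425 = 355.4 N·m.
J = πd⁴/32 = π(0.0710)⁴/32 = 2.495×10^-6 m⁴.
Shear stress varies linearly with radius: τ = T·r/J = 355.4 × 0.0254 / 2.495×10^-6 = 3.619×10^6 Pa.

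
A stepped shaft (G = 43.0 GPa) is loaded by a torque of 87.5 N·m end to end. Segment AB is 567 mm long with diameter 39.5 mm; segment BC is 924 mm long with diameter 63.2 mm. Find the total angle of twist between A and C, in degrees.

J_AB = π(0.0395)⁴/32 = 2.39×10^-7 m⁴; J_BC = π(0.0632)⁴/32 = 1.57×10^-6 m⁴.
θ = (T/G)·Σ L_i/J_i = (87.50/43.0×10⁹)·(0.567/2.39×10^-7 + 0.924/1.57×10^-6) = 6.028×10^-3 rad.

0.345°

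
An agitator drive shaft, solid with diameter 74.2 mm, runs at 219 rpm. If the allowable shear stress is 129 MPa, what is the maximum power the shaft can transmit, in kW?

237 kW

J = πd⁴/32 = π(0.0742)⁴/32 = 2.976×10^-6 m⁴.
T_max = τ_allow·J/r = 1.29×10^8 × 2.976×10^-6 / 0.0371 = 10350 N·m.
ω = 2π·219/60 = 22.93 rad/s, so P_max = T_max·ω = 2.373×10^5 W.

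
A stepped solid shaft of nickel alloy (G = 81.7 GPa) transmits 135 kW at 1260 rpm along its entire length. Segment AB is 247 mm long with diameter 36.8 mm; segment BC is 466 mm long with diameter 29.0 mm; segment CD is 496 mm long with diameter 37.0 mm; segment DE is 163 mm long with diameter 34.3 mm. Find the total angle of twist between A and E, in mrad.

150 mrad

ω = 2π·1260/60 = 131.9 rad/s, so T = P/ω = 135×10³ / 131.9 = 1023 N·m.
J_AB = π(0.0368)⁴/32 = 1.80×10^-7 m⁴; J_BC = π(0.0290)⁴/32 = 6.94×10^-8 m⁴; J_CD = π(0.0370)⁴/32 = 1.84×10^-7 m⁴; J_DE = π(0.0343)⁴/32 = 1.36×10^-7 m⁴.
θ = (T/G)·Σ L_i/J_i = (1023/81.7×10⁹)·(0.247/1.80×10^-7 + 0.466/6.94×10^-8 + 0.496/1.84×10^-7 + 0.163/1.36×10^-7) = 0.1500 rad.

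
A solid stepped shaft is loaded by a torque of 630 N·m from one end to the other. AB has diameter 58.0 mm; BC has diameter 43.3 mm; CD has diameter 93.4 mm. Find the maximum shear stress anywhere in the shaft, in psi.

5730 psi

Under the same torque, τ_max = 16T/(πd³) is largest where d is smallest — segment BC (d = 43.3 mm).
τ_max = 16·630.0/(π·(0.0433)³) = 3.952×10^7 Pa.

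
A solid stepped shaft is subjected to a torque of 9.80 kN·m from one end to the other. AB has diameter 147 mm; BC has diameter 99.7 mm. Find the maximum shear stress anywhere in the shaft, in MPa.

50.4 MPa

Under the same torque, τ_max = 16T/(πd³) is largest where d is smallest — segment BC (d = 99.7 mm).
τ_max = 16·9800/(π·(0.0997)³) = 5.036×10^7 Pa.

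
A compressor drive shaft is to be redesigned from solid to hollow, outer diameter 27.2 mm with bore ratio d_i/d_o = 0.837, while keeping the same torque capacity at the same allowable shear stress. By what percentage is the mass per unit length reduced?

Equal τ_max and T ⇒ the solid shaft needs d_s³ = d_o³(1−k⁴), so d_s = 27.2·(1−0.837⁴)^(1/3) = 21.72 mm.
Area ratio A_h/A_s = d_o²(1−k²)/d_s² = (1−k²)/(1−k⁴)^(2/3) = 0.4696.
Mass saving = 1 − 0.4696 = 53.0 %.

53.0 %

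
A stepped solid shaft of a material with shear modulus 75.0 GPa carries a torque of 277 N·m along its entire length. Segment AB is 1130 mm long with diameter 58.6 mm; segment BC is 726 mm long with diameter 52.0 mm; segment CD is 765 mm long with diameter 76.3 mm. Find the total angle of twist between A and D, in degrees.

0.469°

J_AB = π(0.0586)⁴/32 = 1.16×10^-6 m⁴; J_BC = π(0.0520)⁴/32 = 7.18×10^-7 m⁴; J_CD = π(0.0763)⁴/32 = 3.33×10^-6 m⁴.
θ = (T/G)·Σ L_i/J_i = (277.0/75.0×10⁹)·(1.13/1.16×10^-6 + 0.726/7.18×10^-7 + 0.765/3.33×10^-6) = 8.190×10^-3 rad.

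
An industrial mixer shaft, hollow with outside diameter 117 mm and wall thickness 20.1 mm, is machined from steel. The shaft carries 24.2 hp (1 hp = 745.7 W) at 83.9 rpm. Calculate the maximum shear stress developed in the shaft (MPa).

ω = 2π·83.9/60 = 8.786 rad/s, so T = P/ω = 24.2×745.7 / 8.786 = 2054 N·m.
J = π(d_o⁴ − d_i⁴)/32 = π(0.117⁴ − 0.0768⁴)/32 = 1.498×10^-5 m⁴.
τ_max = T·r/J = 2054 × 0.0585 / 1.498×10^-5 = 8.020×10^6 Pa.

8.02 MPa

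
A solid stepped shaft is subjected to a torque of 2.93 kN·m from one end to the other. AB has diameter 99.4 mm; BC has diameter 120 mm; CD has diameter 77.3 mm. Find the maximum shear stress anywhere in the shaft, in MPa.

Under the same torque, τ_max = 16T/(πd³) is largest where d is smallest — segment CD (d = 77.3 mm).
τ_max = 16·2930/(π·(0.0773)³) = 3.231×10^7 Pa.

32.3 MPa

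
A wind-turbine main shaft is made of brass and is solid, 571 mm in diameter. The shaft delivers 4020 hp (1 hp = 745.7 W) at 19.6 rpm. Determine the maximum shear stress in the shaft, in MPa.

ω = 2π·19.6/60 = 2.053 rad/s, so T = P/ω = 4020×745.7 / 2.053 = 1.461e6 N·m.
J = πd⁴/32 = π(0.571)⁴/32 = 0.01044 m⁴.
τ_max = T·r/J = 1.461e6 × 0.285 / 0.01044 = 3.995×10^7 Pa.

40.0 MPa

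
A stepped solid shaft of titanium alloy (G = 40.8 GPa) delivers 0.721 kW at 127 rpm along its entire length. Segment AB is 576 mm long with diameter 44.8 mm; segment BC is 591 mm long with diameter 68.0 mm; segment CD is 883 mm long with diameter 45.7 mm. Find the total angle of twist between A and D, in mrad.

5.05 mrad

ω = 2π·127/60 = 13.30 rad/s, so T = P/ω = 0.721×10³ / 13.30 = 54.21 N·m.
J_AB = π(0.0448)⁴/32 = 3.95×10^-7 m⁴; J_BC = π(0.0680)⁴/32 = 2.10×10^-6 m⁴; J_CD = π(0.0457)⁴/32 = 4.28×10^-7 m⁴.
θ = (T/G)·Σ L_i/J_i = (54.21/40.8×10⁹)·(0.576/3.95×10^-7 + 0.591/2.10×10^-6 + 0.883/4.28×10^-7) = 5.049×10^-3 rad.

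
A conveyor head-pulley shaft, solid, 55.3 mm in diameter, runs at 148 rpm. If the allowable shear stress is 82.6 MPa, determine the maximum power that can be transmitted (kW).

42.5 kW

J = πd⁴/32 = π(0.0553)⁴/32 = 9.181×10^-7 m⁴.
T_max = τ_allow·J/r = 8.26×10^7 × 9.181×10^-7 / 0.0276 = 2743 N·m.
ω = 2π·148/60 = 15.50 rad/s, so P_max = T_max·ω = 4.251×10^4 W.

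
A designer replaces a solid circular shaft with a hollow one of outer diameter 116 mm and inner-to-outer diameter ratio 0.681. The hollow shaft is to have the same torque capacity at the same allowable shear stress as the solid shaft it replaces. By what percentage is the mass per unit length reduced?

Equal τ_max and T ⇒ the solid shaft needs d_s³ = d_o³(1−k⁴), so d_s = 116·(1−0.681⁴)^(1/3) = 107.0 mm.
Area ratio A_h/A_s = d_o²(1−k²)/d_s² = (1−k²)/(1−k⁴)^(2/3) = 0.6302.
Mass saving = 1 − 0.6302 = 37.0 %.

37.0 %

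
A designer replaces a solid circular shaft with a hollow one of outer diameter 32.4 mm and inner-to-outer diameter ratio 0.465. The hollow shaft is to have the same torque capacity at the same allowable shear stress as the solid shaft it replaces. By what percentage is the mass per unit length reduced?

Equal τ_max and T ⇒ the solid shaft needs d_s³ = d_o³(1−k⁴), so d_s = 32.4·(1−0.465⁴)^(1/3) = 31.89 mm.
Area ratio A_h/A_s = d_o²(1−k²)/d_s² = (1−k²)/(1−k⁴)^(2/3) = 0.8092.
Mass saving = 1 − 0.8092 = 19.1 %.

19.1 %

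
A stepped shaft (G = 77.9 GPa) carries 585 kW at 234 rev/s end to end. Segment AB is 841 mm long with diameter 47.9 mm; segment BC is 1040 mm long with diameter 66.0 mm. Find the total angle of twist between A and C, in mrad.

11.2 mrad

ω = 2π·234 = 1470 rad/s, so T = P/ω = 585×10³ / 1470 = 397.9 N·m.
J_AB = π(0.0479)⁴/32 = 5.17×10^-7 m⁴; J_BC = π(0.0660)⁴/32 = 1.86×10^-6 m⁴.
θ = (T/G)·Σ L_i/J_i = (397.9/77.9×10⁹)·(0.841/5.17×10^-7 + 1.04/1.86×10^-6) = 0.01116 rad.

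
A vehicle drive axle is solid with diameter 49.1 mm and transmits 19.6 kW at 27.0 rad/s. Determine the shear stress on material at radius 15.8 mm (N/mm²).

ω = 27.0 rad/s, so T = P/ω = 19.6×10³ / 27.00 = 725.9 N·m.
J = πd⁴/32 = π(0.0491)⁴/32 = 5.706×10^-7 m⁴.
Shear stress varies linearly with radius: τ = T·r/J = 725.9 × 0.0158 / 5.706×10^-7 = 2.010×10^7 Pa.

20.1 N/mm²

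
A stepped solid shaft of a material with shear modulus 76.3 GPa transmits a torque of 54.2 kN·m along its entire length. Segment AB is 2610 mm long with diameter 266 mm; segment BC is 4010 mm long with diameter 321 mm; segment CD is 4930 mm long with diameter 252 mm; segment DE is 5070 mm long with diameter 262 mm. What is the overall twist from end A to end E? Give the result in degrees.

1.33°

J_AB = π(0.266)⁴/32 = 4.92×10^-4 m⁴; J_BC = π(0.321)⁴/32 = 1.04×10^-3 m⁴; J_CD = π(0.252)⁴/32 = 3.96×10^-4 m⁴; J_DE = π(0.262)⁴/32 = 4.63×10^-4 m⁴.
θ = (T/G)·Σ L_i/J_i = (54200/76.3×10⁹)·(2.61/4.92×10^-4 + 4.01/1.04×10^-3 + 4.93/3.96×10^-4 + 5.07/4.63×10^-4) = 0.02314 rad.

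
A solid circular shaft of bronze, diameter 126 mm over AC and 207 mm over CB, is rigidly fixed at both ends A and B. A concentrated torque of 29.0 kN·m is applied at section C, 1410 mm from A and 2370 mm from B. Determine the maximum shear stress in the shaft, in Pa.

Compatibility: T_A·a/J_AC = T_B·b/J_CB with T_A + T_B = T₀.
J_AC = 2.47×10^-5 m⁴, J_CB = 1.80×10^-4 m⁴, so T_A = T₀·(J_AC/a)/((J_AC/a)+(J_CB/b)) = 5437 N·m, T_B = 23560 N·m.
τ in each portion: τ_AC = 1.38×10^7 Pa, τ_CB = 1.35×10^7 Pa; maximum is in AC.
τ_max = T_AC·r/J = 5437·0.0630/2.47×10^-5 = 1.384×10^7 Pa.

1.38e7 Pa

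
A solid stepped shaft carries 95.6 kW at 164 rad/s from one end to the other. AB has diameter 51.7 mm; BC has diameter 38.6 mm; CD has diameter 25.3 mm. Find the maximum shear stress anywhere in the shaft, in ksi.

26.6 ksi

ω = 164 rad/s, so T = P/ω = 95.6×10³ / 164.0 = 582.9 N·m.
Under the same torque, τ_max = 16T/(πd³) is largest where d is smallest — segment CD (d = 25.3 mm).
τ_max = 16·582.9/(π·(0.0253)³) = 1.833×10^8 Pa.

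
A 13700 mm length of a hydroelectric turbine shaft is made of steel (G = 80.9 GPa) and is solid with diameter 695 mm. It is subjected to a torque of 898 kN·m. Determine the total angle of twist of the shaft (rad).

0.00664 rad

J = πd⁴/32 = π(0.695)⁴/32 = 0.02291 m⁴.
θ = T·L/(G·J) = 898000 × 13.7 / (80.9×10⁹ × 0.02291) = 6.639×10^-3 rad.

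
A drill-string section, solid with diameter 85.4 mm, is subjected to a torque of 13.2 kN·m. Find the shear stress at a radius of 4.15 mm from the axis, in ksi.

1.52 ksi

J = πd⁴/32 = π(0.0854)⁴/32 = 5.222×10^-6 m⁴.
Shear stress varies linearly with radius: τ = T·r/J = 13200 × 0.00415 / 5.222×10^-6 = 1.049×10^7 Pa.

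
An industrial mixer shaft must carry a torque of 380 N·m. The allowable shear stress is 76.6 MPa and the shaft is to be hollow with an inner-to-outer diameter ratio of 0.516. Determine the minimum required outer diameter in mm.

For a hollow shaft with d_i/d_o = 0.516: τ_max = 16T/(π d_o³ (1−k⁴)), so d_o = [16T/(π τ_allow (1−k⁴))]^(1/3) = [16·380.0/(π·7.66×10^7·0.9291)]^(1/3) = 0.03007 m.

30.1 mm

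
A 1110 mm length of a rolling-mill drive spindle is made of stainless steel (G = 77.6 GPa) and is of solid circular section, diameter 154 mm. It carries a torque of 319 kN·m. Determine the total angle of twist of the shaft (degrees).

4.73°

J = πd⁴/32 = π(0.154)⁴/32 = 5.522×10^-5 m⁴.
θ = T·L/(G·J) = 319000 × 1.11 / (77.6×10⁹ × 5.522×10^-5) = 0.08264 rad.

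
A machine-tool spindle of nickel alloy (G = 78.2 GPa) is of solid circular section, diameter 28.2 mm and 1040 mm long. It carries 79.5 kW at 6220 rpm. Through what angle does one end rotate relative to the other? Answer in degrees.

1.50°

ω = 2π·6220/60 = 651.4 rad/s, so T = P/ω = 79.5×10³ / 651.4 = 122.1 N·m.
J = πd⁴/32 = π(0.0282)⁴/32 = 6.209×10^-8 m⁴.
θ = T·L/(G·J) = 122.1 × 1.04 / (78.2×10⁹ × 6.209×10^-8) = 0.02614 rad.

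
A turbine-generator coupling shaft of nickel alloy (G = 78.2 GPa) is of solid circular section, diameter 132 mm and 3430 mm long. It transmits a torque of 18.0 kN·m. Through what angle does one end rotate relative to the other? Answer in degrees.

J = πd⁴/32 = π(0.132)⁴/32 = 2.981×10^-5 m⁴.
θ = T·L/(G·J) = 18000 × 3.43 / (78.2×10⁹ × 2.981×10^-5) = 0.02649 rad.

1.52°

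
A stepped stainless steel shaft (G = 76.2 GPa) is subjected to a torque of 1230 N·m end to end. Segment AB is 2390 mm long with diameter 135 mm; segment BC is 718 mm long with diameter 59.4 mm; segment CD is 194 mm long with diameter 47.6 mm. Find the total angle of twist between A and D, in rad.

J_AB = π(0.135)⁴/32 = 3.26×10^-5 m⁴; J_BC = π(0.0594)⁴/32 = 1.22×10^-6 m⁴; J_CD = π(0.0476)⁴/32 = 5.04×10^-7 m⁴.
θ = (T/G)·Σ L_i/J_i = (1230/76.2×10⁹)·(2.39/3.26×10^-5 + 0.718/1.22×10^-6 + 0.194/5.04×10^-7) = 0.01688 rad.

0.0169 rad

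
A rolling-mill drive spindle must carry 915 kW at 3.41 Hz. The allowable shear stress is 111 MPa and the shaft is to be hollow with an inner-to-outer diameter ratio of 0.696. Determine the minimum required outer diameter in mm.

ω = 2π·3.41 = 21.43 rad/s, so T = P/ω = 915×10³ / 21.43 = 42710 N·m.
For a hollow shaft with d_i/d_o = 0.696: τ_max = 16T/(π d_o³ (1−k⁴)), so d_o = [16T/(π τ_allow (1−k⁴))]^(1/3) = [16·42710/(π·1.11×10^8·0.7653)]^(1/3) = 0.1368 m.

137 mm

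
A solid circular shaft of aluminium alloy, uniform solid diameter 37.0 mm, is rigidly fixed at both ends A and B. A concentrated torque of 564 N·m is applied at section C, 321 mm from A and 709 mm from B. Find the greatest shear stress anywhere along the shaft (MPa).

With uniform GJ and both ends fixed, compatibility θ_AC = θ_CB gives T_A·a = T_B·b, together with T_A + T_B = T₀.
T_A = T₀·b/(a+b) = 564.0·709/1030 = 388.2 N·m; T_B = 175.8 N·m.
τ in each portion: τ_AC = 3.90×10^7 Pa, τ_CB = 1.77×10^7 Pa; maximum is in AC.
τ_max = T_AC·r/J = 388.2·0.0185/1.84×10^-7 = 3.903×10^7 Pa.

39.0 MPa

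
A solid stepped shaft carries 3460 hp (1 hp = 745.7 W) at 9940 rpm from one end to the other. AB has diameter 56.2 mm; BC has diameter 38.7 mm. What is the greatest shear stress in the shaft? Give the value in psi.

ω = 2π·9940/60 = 1041 rad/s, so T = P/ω = 3460×745.7 / 1041 = 2479 N·m.
Under the same torque, τ_max = 16T/(πd³) is largest where d is smallest — segment BC (d = 38.7 mm).
τ_max = 16·2479/(π·(0.0387)³) = 2.178×10^8 Pa.

31600 psi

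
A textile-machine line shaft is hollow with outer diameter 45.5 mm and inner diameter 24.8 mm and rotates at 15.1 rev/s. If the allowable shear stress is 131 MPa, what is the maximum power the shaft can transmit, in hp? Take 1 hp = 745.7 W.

281 hp

J = π(d_o⁴ − d_i⁴)/32 = π(0.0455⁴ − 0.0248⁴)/32 = 3.836×10^-7 m⁴.
T_max = τ_allow·J/r = 1.31×10^8 × 3.836×10^-7 / 0.0227 = 2209 N·m.
ω = 2π·15.1 = 94.88 rad/s, so P_max = T_max·ω = 2.096×10^5 W.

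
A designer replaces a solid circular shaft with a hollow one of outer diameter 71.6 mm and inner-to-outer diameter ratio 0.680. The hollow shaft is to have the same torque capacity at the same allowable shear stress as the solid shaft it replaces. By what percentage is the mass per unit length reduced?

36.9 %

Equal τ_max and T ⇒ the solid shaft needs d_s³ = d_o³(1−k⁴), so d_s = 71.6·(1−0.680⁴)^(1/3) = 66.08 mm.
Area ratio A_h/A_s = d_o²(1−k²)/d_s² = (1−k²)/(1−k⁴)^(2/3) = 0.6311.
Mass saving = 1 − 0.6311 = 36.9 %.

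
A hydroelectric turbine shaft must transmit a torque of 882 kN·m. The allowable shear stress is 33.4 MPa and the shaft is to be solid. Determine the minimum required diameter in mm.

For a solid shaft τ_max = 16T/(πd³), so d = (16T/(π τ_allow))^(1/3) = (16·882000/(π·3.34×10^7))^(1/3) = 0.5123 m.

512 mm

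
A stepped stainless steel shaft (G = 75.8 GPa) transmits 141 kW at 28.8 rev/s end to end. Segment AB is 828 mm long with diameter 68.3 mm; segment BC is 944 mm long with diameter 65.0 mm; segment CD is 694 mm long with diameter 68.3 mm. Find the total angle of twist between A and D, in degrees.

0.737°

ω = 2π·28.8 = 181.0 rad/s, so T = P/ω = 141×10³ / 181.0 = 779.2 N·m.
J_AB = π(0.0683)⁴/32 = 2.14×10^-6 m⁴; J_BC = π(0.0650)⁴/32 = 1.75×10^-6 m⁴; J_CD = π(0.0683)⁴/32 = 2.14×10^-6 m⁴.
θ = (T/G)·Σ L_i/J_i = (779.2/75.8×10⁹)·(0.828/2.14×10^-6 + 0.944/1.75×10^-6 + 0.694/2.14×10^-6) = 0.01286 rad.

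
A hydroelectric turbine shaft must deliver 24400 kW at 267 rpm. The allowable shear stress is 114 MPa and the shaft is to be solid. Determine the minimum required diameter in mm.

339 mm

ω = 2π·267/60 = 27.96 rad/s, so T = P/ω = 24400×10³ / 27.96 = 872700 N·m.
For a solid shaft τ_max = 16T/(πd³), so d = (16T/(π τ_allow))^(1/3) = (16·872700/(π·1.14×10^8))^(1/3) = 0.3391 m.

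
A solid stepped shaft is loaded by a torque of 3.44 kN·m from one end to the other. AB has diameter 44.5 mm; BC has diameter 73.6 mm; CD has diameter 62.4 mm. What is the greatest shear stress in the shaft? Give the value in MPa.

Under the same torque, τ_max = 16T/(πd³) is largest where d is smallest — segment AB (d = 44.5 mm).
τ_max = 16·3440/(π·(0.0445)³) = 1.988×10^8 Pa.

199 MPa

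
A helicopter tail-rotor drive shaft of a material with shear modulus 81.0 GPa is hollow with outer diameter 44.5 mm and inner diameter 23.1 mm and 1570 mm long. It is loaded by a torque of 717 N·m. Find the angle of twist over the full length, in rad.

0.0389 rad

J = π(d_o⁴ − d_i⁴)/32 = π(0.0445⁴ − 0.0231⁴)/32 = 3.570×10^-7 m⁴.
θ = T·L/(G·J) = 717.0 × 1.57 / (81.0×10⁹ × 3.570×10^-7) = 0.03893 rad.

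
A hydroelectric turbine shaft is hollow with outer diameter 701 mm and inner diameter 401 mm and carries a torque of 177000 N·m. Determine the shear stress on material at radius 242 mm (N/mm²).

J = π(d_o⁴ − d_i⁴)/32 = π(0.701⁴ − 0.401⁴)/32 = 0.02117 m⁴.
Shear stress varies linearly with radius: τ = T·r/J = 177000 × 0.242 / 0.02117 = 2.024×10^6 Pa.

2.02 N/mm²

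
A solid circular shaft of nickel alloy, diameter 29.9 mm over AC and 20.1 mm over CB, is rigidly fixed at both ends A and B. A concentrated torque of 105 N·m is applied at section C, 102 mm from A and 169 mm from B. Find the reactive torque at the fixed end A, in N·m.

Compatibility: T_A·a/J_AC = T_B·b/J_CB with T_A + T_B = T₀.
J_AC = 7.85×10^-8 m⁴, J_CB = 1.60×10^-8 m⁴, so T_A = T₀·(J_AC/a)/((J_AC/a)+(J_CB/b)) = 93.48 N·m, T_B = 11.52 N·m.

93.5 N·m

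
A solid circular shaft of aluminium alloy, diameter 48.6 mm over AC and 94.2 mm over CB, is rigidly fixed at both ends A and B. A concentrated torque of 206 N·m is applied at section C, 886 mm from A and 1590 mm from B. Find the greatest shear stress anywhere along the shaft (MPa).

1.11 MPa

Compatibility: T_A·a/J_AC = T_B·b/J_CB with T_A + T_B = T₀.
J_AC = 5.48×10^-7 m⁴, J_CB = 7.73×10^-6 m⁴, so T_A = T₀·(J_AC/a)/((J_AC/a)+(J_CB/b)) = 23.24 N·m, T_B = 182.8 N·m.
τ in each portion: τ_AC = 1.03×10^6 Pa, τ_CB = 1.11×10^6 Pa; maximum is in CB.
τ_max = T_CB·r/J = 182.8·0.0471/7.73×10^-6 = 1.114×10^6 Pa.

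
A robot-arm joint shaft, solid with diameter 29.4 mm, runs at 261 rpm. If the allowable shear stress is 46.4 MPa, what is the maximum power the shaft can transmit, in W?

6330 W

J = πd⁴/32 = π(0.0294)⁴/32 = 7.335×10^-8 m⁴.
T_max = τ_allow·J/r = 4.64×10^7 × 7.335×10^-8 / 0.0147 = 231.5 N·m.
ω = 2π·261/60 = 27.33 rad/s, so P_max = T_max·ω = 6328 W.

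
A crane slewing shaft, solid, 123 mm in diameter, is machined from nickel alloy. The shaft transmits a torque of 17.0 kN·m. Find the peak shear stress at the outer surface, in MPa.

J = πd⁴/32 = π(0.123)⁴/32 = 2.247×10^-5 m⁴.
τ_max = T·r/J = 17000 × 0.0615 / 2.247×10^-5 = 4.653×10^7 Pa.

46.5 MPa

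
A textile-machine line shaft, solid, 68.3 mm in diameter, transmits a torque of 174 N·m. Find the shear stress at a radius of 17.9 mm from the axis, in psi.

J = πd⁴/32 = π(0.0683)⁴/32 = 2.136×10^-6 m⁴.
Shear stress varies linearly with radius: τ = T·r/J = 174.0 × 0.0179 / 2.136×10^-6 = 1.458×10^6 Pa.

211 psi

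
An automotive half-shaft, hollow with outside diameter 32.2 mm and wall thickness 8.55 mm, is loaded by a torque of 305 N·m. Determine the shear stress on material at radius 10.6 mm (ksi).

4.67 ksi

J = π(d_o⁴ − d_i⁴)/32 = π(0.0322⁴ − 0.0151⁴)/32 = 1.004×10^-7 m⁴.
Shear stress varies linearly with radius: τ = T·r/J = 305.0 × 0.0106 / 1.004×10^-7 = 3.219×10^7 Pa.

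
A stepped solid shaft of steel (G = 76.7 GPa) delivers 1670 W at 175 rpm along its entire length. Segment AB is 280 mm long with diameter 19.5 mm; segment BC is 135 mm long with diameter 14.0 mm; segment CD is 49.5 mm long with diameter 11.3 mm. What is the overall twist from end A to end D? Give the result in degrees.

ω = 2π·175/60 = 18.33 rad/s, so T = P/ω = 1670 / 18.33 = 91.13 N·m.
J_AB = π(0.0195)⁴/32 = 1.42×10^-8 m⁴; J_BC = π(0.0140)⁴/32 = 3.77×10^-9 m⁴; J_CD = π(0.0113)⁴/32 = 1.60×10^-9 m⁴.
θ = (T/G)·Σ L_i/J_i = (91.13/76.7×10⁹)·(0.280/1.42×10^-8 + 0.135/3.77×10^-9 + 0.0495/1.60×10^-9) = 0.1027 rad.

5.88°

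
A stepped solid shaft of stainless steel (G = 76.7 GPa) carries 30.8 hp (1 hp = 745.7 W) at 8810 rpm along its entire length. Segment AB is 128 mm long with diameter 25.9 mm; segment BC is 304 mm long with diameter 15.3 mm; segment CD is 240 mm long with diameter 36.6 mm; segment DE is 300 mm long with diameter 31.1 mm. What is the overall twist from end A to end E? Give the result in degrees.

1.19°

ω = 2π·8810/60 = 922.6 rad/s, so T = P/ω = 30.8×745.7 / 922.6 = 24.89 N·m.
J_AB = π(0.0259)⁴/32 = 4.42×10^-8 m⁴; J_BC = π(0.0153)⁴/32 = 5.38×10^-9 m⁴; J_CD = π(0.0366)⁴/32 = 1.76×10^-7 m⁴; J_DE = π(0.0311)⁴/32 = 9.18×10^-8 m⁴.
θ = (T/G)·Σ L_i/J_i = (24.89/76.7×10⁹)·(0.128/4.42×10^-8 + 0.304/5.38×10^-9 + 0.240/1.76×10^-7 + 0.300/9.18×10^-8) = 0.02078 rad.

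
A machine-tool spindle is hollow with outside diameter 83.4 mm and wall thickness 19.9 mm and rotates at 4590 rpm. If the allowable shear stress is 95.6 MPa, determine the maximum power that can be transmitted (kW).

J = π(d_o⁴ − d_i⁴)/32 = π(0.0834⁴ − 0.0436⁴)/32 = 4.395×10^-6 m⁴.
T_max = τ_allow·J/r = 9.56×10^7 × 4.395×10^-6 / 0.0417 = 10080 N·m.
ω = 2π·4590/60 = 480.7 rad/s, so P_max = T_max·ω = 4.843×10^6 W.

4840 kW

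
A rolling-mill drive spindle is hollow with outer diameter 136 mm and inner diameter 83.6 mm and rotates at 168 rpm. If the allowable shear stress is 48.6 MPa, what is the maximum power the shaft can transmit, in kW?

J = π(d_o⁴ − d_i⁴)/32 = π(0.136⁴ − 0.0836⁴)/32 = 2.879×10^-5 m⁴.
T_max = τ_allow·J/r = 4.86×10^7 × 2.879×10^-5 / 0.0680 = 20580 N·m.
ω = 2π·168/60 = 17.59 rad/s, so P_max = T_max·ω = 3.620×10^5 W.

362 kW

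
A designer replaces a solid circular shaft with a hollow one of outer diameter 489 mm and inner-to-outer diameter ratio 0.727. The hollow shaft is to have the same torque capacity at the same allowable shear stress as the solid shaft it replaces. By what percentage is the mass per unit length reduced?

41.3 %

Equal τ_max and T ⇒ the solid shaft needs d_s³ = d_o³(1−k⁴), so d_s = 489·(1−0.727⁴)^(1/3) = 438.4 mm.
Area ratio A_h/A_s = d_o²(1−k²)/d_s² = (1−k²)/(1−k⁴)^(2/3) = 0.5865.
Mass saving = 1 − 0.5865 = 41.3 %.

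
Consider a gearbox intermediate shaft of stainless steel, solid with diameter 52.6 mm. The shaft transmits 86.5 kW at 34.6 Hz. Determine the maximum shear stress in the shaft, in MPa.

13.9 MPa

ω = 2π·34.6 = 217.4 rad/s, so T = P/ω = 86.5×10³ / 217.4 = 397.9 N·m.
J = πd⁴/32 = π(0.0526)⁴/32 = 7.515×10^-7 m⁴.
τ_max = T·r/J = 397.9 × 0.0263 / 7.515×10^-7 = 1.392×10^7 Pa.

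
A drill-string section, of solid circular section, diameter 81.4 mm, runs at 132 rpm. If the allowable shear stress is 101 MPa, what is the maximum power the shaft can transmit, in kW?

148 kW

J = πd⁴/32 = π(0.0814)⁴/32 = 4.310×10^-6 m⁴.
T_max = τ_allow·J/r = 1.01×10^8 × 4.310×10^-6 / 0.0407 = 10700 N·m.
ω = 2π·132/60 = 13.82 rad/s, so P_max = T_max·ω = 1.479×10^5 W.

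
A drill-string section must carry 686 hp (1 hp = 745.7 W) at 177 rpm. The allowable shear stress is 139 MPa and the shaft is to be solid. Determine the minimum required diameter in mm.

100 mm

ω = 2π·177/60 = 18.54 rad/s, so T = P/ω = 686×745.7 / 18.54 = 27600 N·m.
For a solid shaft τ_max = 16T/(πd³), so d = (16T/(π τ_allow))^(1/3) = (16·27600/(π·1.39×10^8))^(1/3) = 0.1004 m.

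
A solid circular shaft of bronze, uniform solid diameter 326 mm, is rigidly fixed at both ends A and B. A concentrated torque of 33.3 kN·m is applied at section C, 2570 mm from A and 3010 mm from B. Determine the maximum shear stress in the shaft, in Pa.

With uniform GJ and both ends fixed, compatibility θ_AC = θ_CB gives T_A·a = T_B·b, together with T_A + T_B = T₀.
T_A = T₀·b/(a+b) = 33300·3010/5580 = 17960 N·m; T_B = 15340 N·m.
τ in each portion: τ_AC = 2.64×10^6 Pa, τ_CB = 2.25×10^6 Pa; maximum is in AC.
τ_max = T_AC·r/J = 17960·0.163/1.11×10^-3 = 2.641×10^6 Pa.

2.64e6 Pa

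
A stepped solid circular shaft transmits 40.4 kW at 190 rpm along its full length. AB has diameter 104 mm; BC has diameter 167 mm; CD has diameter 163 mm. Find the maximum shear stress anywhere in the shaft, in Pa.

ω = 2π·190/60 = 19.90 rad/s, so T = P/ω = 40.4×10³ / 19.90 = 2030 N·m.
Under the same torque, τ_max = 16T/(πd³) is largest where d is smallest — segment AB (d = 104 mm).
τ_max = 16·2030/(π·(0.104)³) = 9.193×10^6 Pa.

9.19e6 Pa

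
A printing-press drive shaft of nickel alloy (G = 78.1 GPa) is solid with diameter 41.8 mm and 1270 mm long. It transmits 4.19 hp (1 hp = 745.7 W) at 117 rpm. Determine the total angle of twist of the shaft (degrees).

0.793°

ω = 2π·117/60 = 12.25 rad/s, so T = P/ω = 4.19×745.7 / 12.25 = 255.0 N·m.
J = πd⁴/32 = π(0.0418)⁴/32 = 2.997×10^-7 m⁴.
θ = T·L/(G·J) = 255.0 × 1.27 / (78.1×10⁹ × 2.997×10^-7) = 0.01384 rad.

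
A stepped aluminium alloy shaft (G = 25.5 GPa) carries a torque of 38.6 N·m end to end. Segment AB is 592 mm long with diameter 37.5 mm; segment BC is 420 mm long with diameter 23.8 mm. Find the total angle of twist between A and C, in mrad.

J_AB = π(0.0375)⁴/32 = 1.94×10^-7 m⁴; J_BC = π(0.0238)⁴/32 = 3.15×10^-8 m⁴.
θ = (T/G)·Σ L_i/J_i = (38.60/25.5×10⁹)·(0.592/1.94×10^-7 + 0.420/3.15×10^-8) = 0.02480 rad.

24.8 mrad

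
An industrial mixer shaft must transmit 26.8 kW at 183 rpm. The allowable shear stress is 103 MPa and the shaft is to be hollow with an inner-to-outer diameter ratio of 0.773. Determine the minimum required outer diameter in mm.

47.6 mm

ω = 2π·183/60 = 19.16 rad/s, so T = P/ω = 26.8×10³ / 19.16 = 1398 N·m.
For a hollow shaft with d_i/d_o = 0.773: τ_max = 16T/(π d_o³ (1−k⁴)), so d_o = [16T/(π τ_allow (1−k⁴))]^(1/3) = [16·1398/(π·1.03×10^8·0.6430)]^(1/3) = 0.04756 m.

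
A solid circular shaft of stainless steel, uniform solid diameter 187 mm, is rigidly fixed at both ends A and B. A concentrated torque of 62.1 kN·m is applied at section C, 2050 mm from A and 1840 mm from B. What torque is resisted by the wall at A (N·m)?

29400 N·m

With uniform GJ and both ends fixed, compatibility θ_AC = θ_CB gives T_A·a = T_B·b, together with T_A + T_B = T₀.
T_A = T₀·b/(a+b) = 62100·1840/3890 = 29370 N·m; T_B = 32730 N·m.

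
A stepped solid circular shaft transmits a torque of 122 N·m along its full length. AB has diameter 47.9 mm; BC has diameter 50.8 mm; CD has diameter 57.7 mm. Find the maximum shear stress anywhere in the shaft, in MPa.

5.65 MPa

Under the same torque, τ_max = 16T/(πd³) is largest where d is smallest — segment AB (d = 47.9 mm).
τ_max = 16·122.0/(π·(0.0479)³) = 5.654×10^6 Pa.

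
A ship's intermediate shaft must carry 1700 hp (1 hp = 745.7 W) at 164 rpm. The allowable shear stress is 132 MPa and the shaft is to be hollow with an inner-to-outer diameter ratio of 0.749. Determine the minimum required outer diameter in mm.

161 mm

ω = 2π·164/60 = 17.17 rad/s, so T = P/ω = 1700×745.7 / 17.17 = 73810 N·m.
For a hollow shaft with d_i/d_o = 0.749: τ_max = 16T/(π d_o³ (1−k⁴)), so d_o = [16T/(π τ_allow (1−k⁴))]^(1/3) = [16·73810/(π·1.32×10^8·0.6853)]^(1/3) = 0.1608 m.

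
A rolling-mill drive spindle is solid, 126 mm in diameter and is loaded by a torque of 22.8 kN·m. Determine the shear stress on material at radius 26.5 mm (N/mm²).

J = πd⁴/32 = π(0.126)⁴/32 = 2.474×10^-5 m⁴.
Shear stress varies linearly with radius: τ = T·r/J = 22800 × 0.0265 / 2.474×10^-5 = 2.442×10^7 Pa.

24.4 N/mm²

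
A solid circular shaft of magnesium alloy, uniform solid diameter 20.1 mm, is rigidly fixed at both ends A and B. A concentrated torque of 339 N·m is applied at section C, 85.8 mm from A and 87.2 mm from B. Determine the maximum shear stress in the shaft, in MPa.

With uniform GJ and both ends fixed, compatibility θ_AC = θ_CB gives T_A·a = T_B·b, together with T_A + T_B = T₀.
T_A = T₀·b/(a+b) = 339.0·87.2/173.0 = 170.9 N·m; T_B = 168.1 N·m.
τ in each portion: τ_AC = 1.07×10^8 Pa, τ_CB = 1.05×10^8 Pa; maximum is in AC.
τ_max = T_AC·r/J = 170.9·0.0100/1.60×10^-8 = 1.072×10^8 Pa.

107 MPa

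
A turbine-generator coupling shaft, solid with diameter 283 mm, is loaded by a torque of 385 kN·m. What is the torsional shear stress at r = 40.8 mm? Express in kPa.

J = πd⁴/32 = π(0.283)⁴/32 = 6.297×10^-4 m⁴.
Shear stress varies linearly with radius: τ = T·r/J = 385000 × 0.0408 / 6.297×10^-4 = 2.494×10^7 Pa.

24900 kPa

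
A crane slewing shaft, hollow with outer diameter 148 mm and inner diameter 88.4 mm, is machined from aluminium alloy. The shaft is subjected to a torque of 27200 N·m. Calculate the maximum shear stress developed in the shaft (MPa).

49.0 MPa

J = π(d_o⁴ − d_i⁴)/32 = π(0.148⁴ − 0.0884⁴)/32 = 4.111×10^-5 m⁴.
τ_max = T·r/J = 27200 × 0.0740 / 4.111×10^-5 = 4.896×10^7 Pa.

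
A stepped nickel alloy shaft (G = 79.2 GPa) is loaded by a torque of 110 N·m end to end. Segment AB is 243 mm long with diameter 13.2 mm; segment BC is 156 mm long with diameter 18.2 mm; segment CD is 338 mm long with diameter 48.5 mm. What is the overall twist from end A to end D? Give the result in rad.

0.134 rad

J_AB = π(0.0132)⁴/32 = 2.98×10^-9 m⁴; J_BC = π(0.0182)⁴/32 = 1.08×10^-8 m⁴; J_CD = π(0.0485)⁴/32 = 5.43×10^-7 m⁴.
θ = (T/G)·Σ L_i/J_i = (110.0/79.2×10⁹)·(0.243/2.98×10^-9 + 0.156/1.08×10^-8 + 0.338/5.43×10^-7) = 0.1342 rad.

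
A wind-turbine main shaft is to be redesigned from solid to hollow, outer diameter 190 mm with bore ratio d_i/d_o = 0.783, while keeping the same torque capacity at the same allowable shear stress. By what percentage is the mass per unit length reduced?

47.0 %

Equal τ_max and T ⇒ the solid shaft needs d_s³ = d_o³(1−k⁴), so d_s = 190·(1−0.783⁴)^(1/3) = 162.4 mm.
Area ratio A_h/A_s = d_o²(1−k²)/d_s² = (1−k²)/(1−k⁴)^(2/3) = 0.5298.
Mass saving = 1 − 0.5298 = 47.0 %.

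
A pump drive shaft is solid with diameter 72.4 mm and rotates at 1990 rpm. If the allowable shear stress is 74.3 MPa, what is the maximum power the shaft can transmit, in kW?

1150 kW

J = πd⁴/32 = π(0.0724)⁴/32 = 2.697×10^-6 m⁴.
T_max = τ_allow·J/r = 7.43×10^7 × 2.697×10^-6 / 0.0362 = 5536 N·m.
ω = 2π·1990/60 = 208.4 rad/s, so P_max = T_max·ω = 1.154×10^6 W.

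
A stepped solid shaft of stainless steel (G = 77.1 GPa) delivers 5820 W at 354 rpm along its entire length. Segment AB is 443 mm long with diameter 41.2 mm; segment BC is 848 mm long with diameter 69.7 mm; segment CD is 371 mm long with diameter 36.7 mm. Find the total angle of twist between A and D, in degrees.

ω = 2π·354/60 = 37.07 rad/s, so T = P/ω = 5820 / 37.07 = 157.0 N·m.
J_AB = π(0.0412)⁴/32 = 2.83×10^-7 m⁴; J_BC = π(0.0697)⁴/32 = 2.32×10^-6 m⁴; J_CD = π(0.0367)⁴/32 = 1.78×10^-7 m⁴.
θ = (T/G)·Σ L_i/J_i = (157.0/77.1×10⁹)·(0.443/2.83×10^-7 + 0.848/2.32×10^-6 + 0.371/1.78×10^-7) = 8.176×10^-3 rad.

0.468°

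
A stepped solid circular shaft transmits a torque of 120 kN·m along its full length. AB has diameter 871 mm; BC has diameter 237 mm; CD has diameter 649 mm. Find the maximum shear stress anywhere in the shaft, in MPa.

45.9 MPa

Under the same torque, τ_max = 16T/(πd³) is largest where d is smallest — segment BC (d = 237 mm).
τ_max = 16·120000/(π·(0.237)³) = 4.591×10^7 Pa.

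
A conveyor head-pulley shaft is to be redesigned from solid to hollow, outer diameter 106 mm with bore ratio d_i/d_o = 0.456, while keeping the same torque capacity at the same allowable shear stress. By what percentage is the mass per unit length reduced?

18.4 %

Equal τ_max and T ⇒ the solid shaft needs d_s³ = d_o³(1−k⁴), so d_s = 106·(1−0.456⁴)^(1/3) = 104.4 mm.
Area ratio A_h/A_s = d_o²(1−k²)/d_s² = (1−k²)/(1−k⁴)^(2/3) = 0.8158.
Mass saving = 1 − 0.8158 = 18.4 %.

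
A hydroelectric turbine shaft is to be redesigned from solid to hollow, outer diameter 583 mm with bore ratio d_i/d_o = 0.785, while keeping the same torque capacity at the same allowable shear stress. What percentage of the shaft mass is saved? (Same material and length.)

Equal τ_max and T ⇒ the solid shaft needs d_s³ = d_o³(1−k⁴), so d_s = 583·(1−0.785⁴)^(1/3) = 497.2 mm.
Area ratio A_h/A_s = d_o²(1−k²)/d_s² = (1−k²)/(1−k⁴)^(2/3) = 0.5277.
Mass saving = 1 − 0.5277 = 47.2 %.

47.2 %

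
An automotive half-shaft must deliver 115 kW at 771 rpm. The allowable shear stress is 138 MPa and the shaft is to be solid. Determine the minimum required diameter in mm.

37.5 mm

ω = 2π·771/60 = 80.74 rad/s, so T = P/ω = 115×10³ / 80.74 = 1424 N·m.
For a solid shaft τ_max = 16T/(πd³), so d = (16T/(π τ_allow))^(1/3) = (16·1424/(π·1.38×10^8))^(1/3) = 0.03746 m.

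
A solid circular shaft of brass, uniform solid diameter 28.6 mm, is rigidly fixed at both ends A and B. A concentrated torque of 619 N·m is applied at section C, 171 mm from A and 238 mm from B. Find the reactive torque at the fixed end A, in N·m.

With uniform GJ and both ends fixed, compatibility θ_AC = θ_CB gives T_A·a = T_B·b, together with T_A + T_B = T₀.
T_A = T₀·b/(a+b) = 619.0·238/409.0 = 360.2 N·m; T_B = 258.8 N·m.

360 N·m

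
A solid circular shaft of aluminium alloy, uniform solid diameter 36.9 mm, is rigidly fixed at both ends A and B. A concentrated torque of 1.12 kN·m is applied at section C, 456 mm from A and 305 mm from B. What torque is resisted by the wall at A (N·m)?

With uniform GJ and both ends fixed, compatibility θ_AC = θ_CB gives T_A·a = T_B·b, together with T_A + T_B = T₀.
T_A = T₀·b/(a+b) = 1120·305/761.0 = 448.9 N·m; T_B = 671.1 N·m.

449 N·m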